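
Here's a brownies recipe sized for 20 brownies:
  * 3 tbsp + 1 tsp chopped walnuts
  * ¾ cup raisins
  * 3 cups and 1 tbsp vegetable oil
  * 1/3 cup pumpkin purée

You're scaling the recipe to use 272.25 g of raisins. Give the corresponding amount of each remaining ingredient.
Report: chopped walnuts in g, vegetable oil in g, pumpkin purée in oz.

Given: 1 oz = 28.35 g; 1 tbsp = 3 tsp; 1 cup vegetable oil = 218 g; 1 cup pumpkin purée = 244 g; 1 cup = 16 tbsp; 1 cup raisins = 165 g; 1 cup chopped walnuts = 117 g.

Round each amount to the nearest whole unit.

The original recipe has 123.75 g of raisins, so the scaling factor is 272.25 ÷ 123.75 = 11/5 = 2.2.
chopped walnuts: (3 tbsp + 1 tsp = 10/3 tbsp) × 11/5 ÷ 16 tbsp/cup × 117 g/cup ≈ 54 g
vegetable oil: (3 cup + 1 tbsp = 3.0625 cup) × 11/5 × 218 g/cup ≈ 1469 g
pumpkin purée: 1/3 cup × 11/5 × 244 g/cup ÷ 28.35 g/oz ≈ 6 oz

chopped walnuts: 54 g; vegetable oil: 1469 g; pumpkin purée: 6 oz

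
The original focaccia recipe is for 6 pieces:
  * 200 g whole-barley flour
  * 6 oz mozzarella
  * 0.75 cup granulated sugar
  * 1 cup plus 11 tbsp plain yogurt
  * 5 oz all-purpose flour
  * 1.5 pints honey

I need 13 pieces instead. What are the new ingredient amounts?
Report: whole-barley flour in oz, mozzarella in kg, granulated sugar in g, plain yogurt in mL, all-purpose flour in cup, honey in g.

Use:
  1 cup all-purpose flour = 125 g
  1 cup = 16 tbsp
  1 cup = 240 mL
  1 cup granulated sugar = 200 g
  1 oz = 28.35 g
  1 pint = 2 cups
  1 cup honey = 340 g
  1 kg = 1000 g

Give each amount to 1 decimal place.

Scaling factor: 13/6.
whole-barley flour: 200 g × 13/6 ÷ 28.35 g/oz ≈ 15.3 oz
mozzarella: 6 oz × 13/6 × 28.35 g/oz ÷ 1000 g/kg ≈ 0.4 kg
granulated sugar: 0.75 cup × 13/6 × 200 g/cup = 325.0 g
plain yogurt: (1 cup + 11 tbsp = 1.6875 cup) × 13/6 × 240 mL/cup = 877.5 mL
all-purpose flour: 5 oz × 13/6 × 28.35 g/oz ÷ 125 g/cup ≈ 2.5 cup
honey: 1.5 pint × 13/6 × 2 cup/pint × 340 g/cup = 2210.0 g

whole-barley flour: 15.3 oz; mozzarella: 0.4 kg; granulated sugar: 325.0 g; plain yogurt: 877.5 mL; all-purpose flour: 2.5 cup; honey: 2210.0 g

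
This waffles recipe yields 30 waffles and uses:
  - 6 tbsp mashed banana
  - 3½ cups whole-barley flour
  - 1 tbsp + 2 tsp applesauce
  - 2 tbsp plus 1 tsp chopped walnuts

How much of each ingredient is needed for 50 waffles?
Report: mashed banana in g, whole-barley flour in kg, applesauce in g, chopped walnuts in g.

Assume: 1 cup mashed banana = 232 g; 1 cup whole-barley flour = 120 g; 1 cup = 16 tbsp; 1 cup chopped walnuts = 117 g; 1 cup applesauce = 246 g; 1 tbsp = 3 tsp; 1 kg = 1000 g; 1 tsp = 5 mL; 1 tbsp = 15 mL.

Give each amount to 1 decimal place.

mashed banana: 145.0 g; whole-barley flour: 0.7 kg; applesauce: 42.7 g; chopped walnuts: 28.4 g

Scaling factor: 50/30 = 5/3.
mashed banana: 6 tbsp × 5/3 ÷ 16 tbsp/cup × 232 g/cup = 145.0 g
whole-barley flour: 3.5 cup × 5/3 × 120 g/cup ÷ 1000 g/kg = 0.7 kg
applesauce: (1 tbsp + 2 tsp = 5/3 tbsp) × 5/3 ÷ 16 tbsp/cup × 246 g/cup ≈ 42.7 g
chopped walnuts: (2 tbsp + 1 tsp = 7/3 tbsp) × 5/3 ÷ 16 tbsp/cup × 117 g/cup ≈ 28.4 g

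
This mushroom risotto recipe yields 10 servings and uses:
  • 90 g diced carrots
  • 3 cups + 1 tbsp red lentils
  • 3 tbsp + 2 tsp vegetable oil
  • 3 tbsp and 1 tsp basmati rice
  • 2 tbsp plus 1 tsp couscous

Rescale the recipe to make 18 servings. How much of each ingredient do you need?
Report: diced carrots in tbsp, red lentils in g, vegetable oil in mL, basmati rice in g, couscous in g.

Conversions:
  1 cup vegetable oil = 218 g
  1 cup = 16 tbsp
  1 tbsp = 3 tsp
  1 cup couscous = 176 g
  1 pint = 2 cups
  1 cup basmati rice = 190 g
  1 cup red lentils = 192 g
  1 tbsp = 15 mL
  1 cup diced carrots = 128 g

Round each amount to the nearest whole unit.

Scaling factor: 18/10 = 9/5 = 1.8.
diced carrots: 90 g × 9/5 ÷ 128 g/cup × 16 tbsp/cup ≈ 20 tbsp
red lentils: (3 cup + 1 tbsp = 3.0625 cup) × 9/5 × 192 g/cup ≈ 1058 g
vegetable oil: (3 tbsp + 2 tsp = 11/3 tbsp) × 9/5 × 15 mL/tbsp = 99 mL
basmati rice: (3 tbsp + 1 tsp = 10/3 tbsp) × 9/5 ÷ 16 tbsp/cup × 190 g/cup ≈ 71 g
couscous: (2 tbsp + 1 tsp = 7/3 tbsp) × 9/5 ÷ 16 tbsp/cup × 176 g/cup ≈ 46 g

diced carrots: 20 tbsp; red lentils: 1058 g; vegetable oil: 99 mL; basmati rice: 71 g; couscous: 46 g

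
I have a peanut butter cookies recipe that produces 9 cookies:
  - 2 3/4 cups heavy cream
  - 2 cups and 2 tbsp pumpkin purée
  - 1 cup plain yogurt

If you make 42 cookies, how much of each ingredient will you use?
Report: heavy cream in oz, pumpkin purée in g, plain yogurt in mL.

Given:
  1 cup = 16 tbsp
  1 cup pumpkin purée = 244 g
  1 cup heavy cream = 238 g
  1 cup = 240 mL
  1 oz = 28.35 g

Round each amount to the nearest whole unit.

Scaling factor: 42/9 = 14/3.
heavy cream: 2.75 cup × 14/3 × 238 g/cup ÷ 28.35 g/oz ≈ 108 oz
pumpkin purée: (2 cup + 2 tbsp = 2.125 cup) × 14/3 × 244 g/cup ≈ 2420 g
plain yogurt: 1 cup × 14/3 × 240 mL/cup = 1120 mL

heavy cream: 108 oz; pumpkin purée: 2420 g; plain yogurt: 1120 mL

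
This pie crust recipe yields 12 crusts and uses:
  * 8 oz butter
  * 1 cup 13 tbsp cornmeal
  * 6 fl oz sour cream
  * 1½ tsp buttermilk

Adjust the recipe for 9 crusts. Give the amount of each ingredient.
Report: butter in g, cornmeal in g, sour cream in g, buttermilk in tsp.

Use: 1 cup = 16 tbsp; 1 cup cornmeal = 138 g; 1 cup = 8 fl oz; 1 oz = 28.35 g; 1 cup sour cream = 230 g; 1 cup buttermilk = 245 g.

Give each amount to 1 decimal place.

Scaling factor: 9/12 = 3/4 = 0.75.
butter: 8 oz × 3/4 × 28.35 g/oz = 170.1 g
cornmeal: (1 cup + 13 tbsp = 1.8125 cup) × 3/4 × 138 g/cup ≈ 187.6 g
sour cream: 6 fl oz × 3/4 ÷ 8 fl oz/cup × 230 g/cup ≈ 129.4 g
buttermilk: 1.5 tsp × 3/4 ≈ 1.1 tsp

butter: 170.1 g; cornmeal: 187.6 g; sour cream: 129.4 g; buttermilk: 1.1 tsp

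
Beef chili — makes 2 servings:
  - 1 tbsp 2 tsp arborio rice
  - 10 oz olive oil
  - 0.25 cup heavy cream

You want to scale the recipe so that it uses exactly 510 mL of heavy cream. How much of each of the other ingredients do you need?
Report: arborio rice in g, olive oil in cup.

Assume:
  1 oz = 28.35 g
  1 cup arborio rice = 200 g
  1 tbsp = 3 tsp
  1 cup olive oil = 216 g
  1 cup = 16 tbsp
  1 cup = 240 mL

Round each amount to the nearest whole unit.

arborio rice: 177 g; olive oil: 11 cup

The original recipe has 60 mL of heavy cream, so the scaling factor is 510 ÷ 60 = 17/2 = 8.5.
arborio rice: (1 tbsp + 2 tsp = 5/3 tbsp) × 17/2 ÷ 16 tbsp/cup × 200 g/cup ≈ 177 g
olive oil: 10 oz × 17/2 × 28.35 g/oz ÷ 216 g/cup ≈ 11 cup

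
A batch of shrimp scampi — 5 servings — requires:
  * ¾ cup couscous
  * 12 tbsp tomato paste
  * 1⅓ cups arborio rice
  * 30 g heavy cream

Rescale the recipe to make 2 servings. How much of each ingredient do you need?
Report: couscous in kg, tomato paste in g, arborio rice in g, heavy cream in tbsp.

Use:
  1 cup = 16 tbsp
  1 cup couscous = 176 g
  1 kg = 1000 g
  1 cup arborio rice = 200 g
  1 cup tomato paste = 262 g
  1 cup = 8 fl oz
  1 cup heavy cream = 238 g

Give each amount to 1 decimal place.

Scaling factor: 2/5 = 0.4.
couscous: 0.75 cup × 2/5 × 176 g/cup ÷ 1000 g/kg ≈ 0.1 kg
tomato paste: 12 tbsp × 2/5 ÷ 16 tbsp/cup × 262 g/cup = 78.6 g
arborio rice: 4/3 cup × 2/5 × 200 g/cup ≈ 106.7 g
heavy cream: 30 g × 2/5 ÷ 238 g/cup × 16 tbsp/cup ≈ 0.8 tbsp

couscous: 0.1 kg; tomato paste: 78.6 g; arborio rice: 106.7 g; heavy cream: 0.8 tbsp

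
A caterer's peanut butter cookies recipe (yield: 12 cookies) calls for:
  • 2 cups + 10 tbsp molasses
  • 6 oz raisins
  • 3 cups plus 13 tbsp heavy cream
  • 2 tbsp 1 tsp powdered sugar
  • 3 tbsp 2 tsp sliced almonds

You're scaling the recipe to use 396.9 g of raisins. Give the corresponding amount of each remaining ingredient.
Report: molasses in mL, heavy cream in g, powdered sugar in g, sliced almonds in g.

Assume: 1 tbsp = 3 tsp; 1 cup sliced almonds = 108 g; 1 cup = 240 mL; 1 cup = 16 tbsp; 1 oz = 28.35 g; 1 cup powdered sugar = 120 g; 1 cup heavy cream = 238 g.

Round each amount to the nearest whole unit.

The original recipe has 170.1 g of raisins, so the scaling factor is 396.9 ÷ 170.1 = 7/3.
molasses: (2 cup + 10 tbsp = 2.625 cup) × 7/3 × 240 mL/cup = 1470 mL
heavy cream: (3 cup + 13 tbsp = 3.8125 cup) × 7/3 × 238 g/cup ≈ 2117 g
powdered sugar: (2 tbsp + 1 tsp = 7/3 tbsp) × 7/3 ÷ 16 tbsp/cup × 120 g/cup ≈ 41 g
sliced almonds: (3 tbsp + 2 tsp = 11/3 tbsp) × 7/3 ÷ 16 tbsp/cup × 108 g/cup ≈ 58 g

molasses: 1470 mL; heavy cream: 2117 g; powdered sugar: 41 g; sliced almonds: 58 g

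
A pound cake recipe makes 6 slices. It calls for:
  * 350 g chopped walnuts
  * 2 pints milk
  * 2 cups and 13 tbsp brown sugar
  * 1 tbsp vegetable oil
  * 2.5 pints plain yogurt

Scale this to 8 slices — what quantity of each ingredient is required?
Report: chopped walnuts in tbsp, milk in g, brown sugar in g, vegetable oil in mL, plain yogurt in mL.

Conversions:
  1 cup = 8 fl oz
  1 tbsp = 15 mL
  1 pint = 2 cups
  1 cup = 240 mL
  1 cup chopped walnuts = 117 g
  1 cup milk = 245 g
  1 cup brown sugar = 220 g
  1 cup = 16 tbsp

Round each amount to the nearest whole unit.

Scaling factor: 8/6 = 4/3.
chopped walnuts: 350 g × 4/3 ÷ 117 g/cup × 16 tbsp/cup ≈ 64 tbsp
milk: 2 pint × 4/3 × 2 cup/pint × 245 g/cup ≈ 1307 g
brown sugar: (2 cup + 13 tbsp = 2.8125 cup) × 4/3 × 220 g/cup = 825 g
vegetable oil: 1 tbsp × 4/3 × 15 mL/tbsp = 20 mL
plain yogurt: 2.5 pint × 4/3 × 2 cup/pint × 240 mL/cup = 1600 mL

chopped walnuts: 64 tbsp; milk: 1307 g; brown sugar: 825 g; vegetable oil: 20 mL; plain yogurt: 1600 mL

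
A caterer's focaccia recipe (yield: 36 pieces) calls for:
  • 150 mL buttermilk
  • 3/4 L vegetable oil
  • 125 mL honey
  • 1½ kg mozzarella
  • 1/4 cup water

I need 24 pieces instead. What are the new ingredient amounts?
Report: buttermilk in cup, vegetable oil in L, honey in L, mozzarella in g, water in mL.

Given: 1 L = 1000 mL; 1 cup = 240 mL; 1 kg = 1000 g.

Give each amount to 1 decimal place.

buttermilk: 0.4 cup; vegetable oil: 0.5 L; honey: 0.1 L; mozzarella: 1000.0 g; water: 40.0 mL

Scaling factor: 24/36 = 2/3.
buttermilk: 150 mL × 2/3 ÷ 240 mL/cup ≈ 0.4 cup
vegetable oil: 0.75 L × 2/3 = 0.5 L
honey: 125 mL × 2/3 ÷ 1000 mL/L ≈ 0.1 L
mozzarella: 1.5 kg × 2/3 × 1000 g/kg = 1000.0 g
water: 0.25 cup × 2/3 × 240 mL/cup = 40.0 mL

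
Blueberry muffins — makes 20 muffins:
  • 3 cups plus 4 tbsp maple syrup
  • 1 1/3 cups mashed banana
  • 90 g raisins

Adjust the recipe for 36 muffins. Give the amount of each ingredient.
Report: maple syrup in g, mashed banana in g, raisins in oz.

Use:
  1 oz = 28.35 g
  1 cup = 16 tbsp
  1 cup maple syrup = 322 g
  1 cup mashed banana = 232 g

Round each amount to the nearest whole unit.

maple syrup: 1884 g; mashed banana: 557 g; raisins: 6 oz

Scaling factor: 36/20 = 9/5 = 1.8.
maple syrup: (3 cup + 4 tbsp = 3.25 cup) × 9/5 × 322 g/cup ≈ 1884 g
mashed banana: 4/3 cup × 9/5 × 232 g/cup ≈ 557 g
raisins: 90 g × 9/5 ÷ 28.35 g/oz ≈ 6 oz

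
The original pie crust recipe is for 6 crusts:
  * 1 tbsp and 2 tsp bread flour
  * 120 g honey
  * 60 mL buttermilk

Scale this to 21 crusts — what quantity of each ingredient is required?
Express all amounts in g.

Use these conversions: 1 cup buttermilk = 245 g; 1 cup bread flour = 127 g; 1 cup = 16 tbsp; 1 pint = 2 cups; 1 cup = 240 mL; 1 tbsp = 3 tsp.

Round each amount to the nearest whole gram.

bread flour: 46 g; honey: 420 g; buttermilk: 214 g

Scaling factor: 21/6 = 7/2 = 3.5.
bread flour: (1 tbsp + 2 tsp = 5/3 tbsp) × 7/2 ÷ 16 tbsp/cup × 127 g/cup ≈ 46 g
honey: 120 g × 7/2 = 420 g
buttermilk: 60 mL × 7/2 ÷ 240 mL/cup × 245 g/cup ≈ 214 g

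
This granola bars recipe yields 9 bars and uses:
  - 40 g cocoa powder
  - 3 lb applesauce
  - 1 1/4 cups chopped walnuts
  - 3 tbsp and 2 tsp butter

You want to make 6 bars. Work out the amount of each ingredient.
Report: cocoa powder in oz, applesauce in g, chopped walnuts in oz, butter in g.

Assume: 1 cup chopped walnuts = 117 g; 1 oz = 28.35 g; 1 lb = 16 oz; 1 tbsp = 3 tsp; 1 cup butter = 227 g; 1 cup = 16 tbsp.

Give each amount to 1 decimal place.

cocoa powder: 0.9 oz; applesauce: 907.2 g; chopped walnuts: 3.4 oz; butter: 34.7 g

Scaling factor: 6/9 = 2/3.
cocoa powder: 40 g × 2/3 ÷ 28.35 g/oz ≈ 0.9 oz
applesauce: 3 lb × 2/3 × 16 oz/lb × 28.35 g/oz = 907.2 g
chopped walnuts: 1.25 cup × 2/3 × 117 g/cup ÷ 28.35 g/oz ≈ 3.4 oz
butter: (3 tbsp + 2 tsp = 11/3 tbsp) × 2/3 ÷ 16 tbsp/cup × 227 g/cup ≈ 34.7 g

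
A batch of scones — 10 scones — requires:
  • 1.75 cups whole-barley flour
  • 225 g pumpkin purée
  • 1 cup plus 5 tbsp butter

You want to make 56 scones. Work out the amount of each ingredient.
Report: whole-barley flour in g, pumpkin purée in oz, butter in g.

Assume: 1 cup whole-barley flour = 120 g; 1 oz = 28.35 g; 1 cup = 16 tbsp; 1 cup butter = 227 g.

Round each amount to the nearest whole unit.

Scaling factor: 56/10 = 28/5 = 5.6.
whole-barley flour: 1.75 cup × 28/5 × 120 g/cup = 1176 g
pumpkin purée: 225 g × 28/5 ÷ 28.35 g/oz ≈ 44 oz
butter: (1 cup + 5 tbsp = 1.3125 cup) × 28/5 × 227 g/cup ≈ 1668 g

whole-barley flour: 1176 g; pumpkin purée: 44 oz; butter: 1668 g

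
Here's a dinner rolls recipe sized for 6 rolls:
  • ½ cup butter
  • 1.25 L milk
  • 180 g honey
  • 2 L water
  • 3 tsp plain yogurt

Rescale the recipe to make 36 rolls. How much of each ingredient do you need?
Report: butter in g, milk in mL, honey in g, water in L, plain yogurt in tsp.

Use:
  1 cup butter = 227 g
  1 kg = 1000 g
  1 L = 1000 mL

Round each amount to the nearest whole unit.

Scaling factor: 36/6 = 6.
butter: 0.5 cup × 6 × 227 g/cup = 681 g
milk: 1.25 L × 6 × 1000 mL/L = 7500 mL
honey: 180 g × 6 = 1080 g
water: 2 L × 6 = 12 L
plain yogurt: 3 tsp × 6 = 18 tsp

butter: 681 g; milk: 7500 mL; honey: 1080 g; water: 12 L; plain yogurt: 18 tsp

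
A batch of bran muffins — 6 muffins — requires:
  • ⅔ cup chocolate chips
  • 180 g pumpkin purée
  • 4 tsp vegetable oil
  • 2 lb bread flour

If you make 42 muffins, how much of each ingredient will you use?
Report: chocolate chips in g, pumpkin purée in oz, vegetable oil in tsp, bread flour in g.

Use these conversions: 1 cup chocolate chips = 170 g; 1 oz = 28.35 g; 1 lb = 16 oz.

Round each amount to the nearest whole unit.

chocolate chips: 793 g; pumpkin purée: 44 oz; vegetable oil: 28 tsp; bread flour: 6350 g

Scaling factor: 42/6 = 7.
chocolate chips: 2/3 cup × 7 × 170 g/cup ≈ 793 g
pumpkin purée: 180 g × 7 ÷ 28.35 g/oz ≈ 44 oz
vegetable oil: 4 tsp × 7 = 28 tsp
bread flour: 2 lb × 7 × 16 oz/lb × 28.35 g/oz ≈ 6350 g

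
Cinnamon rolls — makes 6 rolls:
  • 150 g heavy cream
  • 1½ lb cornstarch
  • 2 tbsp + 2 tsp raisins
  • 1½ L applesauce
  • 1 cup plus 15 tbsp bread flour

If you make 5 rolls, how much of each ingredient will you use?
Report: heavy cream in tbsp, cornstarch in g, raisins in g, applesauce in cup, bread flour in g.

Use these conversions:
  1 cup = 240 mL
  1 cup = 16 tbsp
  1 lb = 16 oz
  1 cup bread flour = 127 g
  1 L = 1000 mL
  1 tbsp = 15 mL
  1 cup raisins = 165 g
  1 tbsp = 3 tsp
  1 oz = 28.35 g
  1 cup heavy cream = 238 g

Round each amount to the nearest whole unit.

Scaling factor: 5/6.
heavy cream: 150 g × 5/6 ÷ 238 g/cup × 16 tbsp/cup ≈ 8 tbsp
cornstarch: 1.5 lb × 5/6 × 16 oz/lb × 28.35 g/oz = 567 g
raisins: (2 tbsp + 2 tsp = 8/3 tbsp) × 5/6 ÷ 16 tbsp/cup × 165 g/cup ≈ 23 g
applesauce: 1.5 L × 5/6 × 1000 mL/L ÷ 240 mL/cup ≈ 5 cup
bread flour: (1 cup + 15 tbsp = 1.9375 cup) × 5/6 × 127 g/cup ≈ 205 g

heavy cream: 8 tbsp; cornstarch: 567 g; raisins: 23 g; applesauce: 5 cup; bread flour: 205 g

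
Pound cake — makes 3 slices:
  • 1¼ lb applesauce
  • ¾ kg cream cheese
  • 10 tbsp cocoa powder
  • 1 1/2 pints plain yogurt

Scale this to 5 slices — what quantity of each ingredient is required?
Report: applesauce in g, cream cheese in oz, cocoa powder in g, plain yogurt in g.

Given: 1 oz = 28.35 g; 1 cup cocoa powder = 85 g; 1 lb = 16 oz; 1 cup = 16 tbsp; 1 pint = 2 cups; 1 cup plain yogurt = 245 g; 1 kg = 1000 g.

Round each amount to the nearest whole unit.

Scaling factor: 5/3.
applesauce: 1.25 lb × 5/3 × 16 oz/lb × 28.35 g/oz = 945 g
cream cheese: 0.75 kg × 5/3 × 1000 g/kg ÷ 28.35 g/oz ≈ 44 oz
cocoa powder: 10 tbsp × 5/3 ÷ 16 tbsp/cup × 85 g/cup ≈ 89 g
plain yogurt: 1.5 pint × 5/3 × 2 cup/pint × 245 g/cup = 1225 g

applesauce: 945 g; cream cheese: 44 oz; cocoa powder: 89 g; plain yogurt: 1225 g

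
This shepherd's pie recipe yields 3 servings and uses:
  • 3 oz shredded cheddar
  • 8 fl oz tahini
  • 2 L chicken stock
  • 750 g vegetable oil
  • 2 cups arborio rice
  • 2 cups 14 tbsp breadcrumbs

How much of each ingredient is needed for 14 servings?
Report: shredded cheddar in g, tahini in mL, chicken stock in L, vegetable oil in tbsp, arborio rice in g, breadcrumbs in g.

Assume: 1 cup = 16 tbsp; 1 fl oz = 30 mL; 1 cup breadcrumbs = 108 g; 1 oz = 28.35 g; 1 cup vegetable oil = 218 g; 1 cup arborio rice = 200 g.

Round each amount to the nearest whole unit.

Scaling factor: 14/3.
shredded cheddar: 3 oz × 14/3 × 28.35 g/oz ≈ 397 g
tahini: 8 fl oz × 14/3 × 30 mL/fl oz = 1120 mL
chicken stock: 2 L × 14/3 ≈ 9 L
vegetable oil: 750 g × 14/3 ÷ 218 g/cup × 16 tbsp/cup ≈ 257 tbsp
arborio rice: 2 cup × 14/3 × 200 g/cup ≈ 1867 g
breadcrumbs: (2 cup + 14 tbsp = 2.875 cup) × 14/3 × 108 g/cup = 1449 g

shredded cheddar: 397 g; tahini: 1120 mL; chicken stock: 9 L; vegetable oil: 257 tbsp; arborio rice: 1867 g; breadcrumbs: 1449 g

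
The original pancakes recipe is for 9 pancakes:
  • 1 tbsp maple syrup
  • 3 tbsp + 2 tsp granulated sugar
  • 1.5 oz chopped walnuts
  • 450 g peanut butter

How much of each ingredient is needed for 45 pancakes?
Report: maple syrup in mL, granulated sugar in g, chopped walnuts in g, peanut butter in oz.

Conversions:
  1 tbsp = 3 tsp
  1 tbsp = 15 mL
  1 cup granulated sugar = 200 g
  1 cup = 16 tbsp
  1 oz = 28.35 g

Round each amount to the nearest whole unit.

maple syrup: 75 mL; granulated sugar: 229 g; chopped walnuts: 213 g; peanut butter: 79 oz

Scaling factor: 45/9 = 5.
maple syrup: 1 tbsp × 5 × 15 mL/tbsp = 75 mL
granulated sugar: (3 tbsp + 2 tsp = 11/3 tbsp) × 5 ÷ 16 tbsp/cup × 200 g/cup ≈ 229 g
chopped walnuts: 1.5 oz × 5 × 28.35 g/oz ≈ 213 g
peanut butter: 450 g × 5 ÷ 28.35 g/oz ≈ 79 oz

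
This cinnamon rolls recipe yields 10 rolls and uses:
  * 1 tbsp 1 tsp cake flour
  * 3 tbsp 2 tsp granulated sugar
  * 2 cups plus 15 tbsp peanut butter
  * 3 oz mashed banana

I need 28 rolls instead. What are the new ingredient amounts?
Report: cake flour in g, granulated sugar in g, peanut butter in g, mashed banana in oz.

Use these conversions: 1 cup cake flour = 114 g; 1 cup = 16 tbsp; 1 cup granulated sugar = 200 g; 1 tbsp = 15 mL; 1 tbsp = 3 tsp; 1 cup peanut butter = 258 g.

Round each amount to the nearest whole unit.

Scaling factor: 28/10 = 14/5 = 2.8.
cake flour: (1 tbsp + 1 tsp = 4/3 tbsp) × 14/5 ÷ 16 tbsp/cup × 114 g/cup ≈ 27 g
granulated sugar: (3 tbsp + 2 tsp = 11/3 tbsp) × 14/5 ÷ 16 tbsp/cup × 200 g/cup ≈ 128 g
peanut butter: (2 cup + 15 tbsp = 2.9375 cup) × 14/5 × 258 g/cup ≈ 2122 g
mashed banana: 3 oz × 14/5 ≈ 8 oz

cake flour: 27 g; granulated sugar: 128 g; peanut butter: 2122 g; mashed banana: 8 oz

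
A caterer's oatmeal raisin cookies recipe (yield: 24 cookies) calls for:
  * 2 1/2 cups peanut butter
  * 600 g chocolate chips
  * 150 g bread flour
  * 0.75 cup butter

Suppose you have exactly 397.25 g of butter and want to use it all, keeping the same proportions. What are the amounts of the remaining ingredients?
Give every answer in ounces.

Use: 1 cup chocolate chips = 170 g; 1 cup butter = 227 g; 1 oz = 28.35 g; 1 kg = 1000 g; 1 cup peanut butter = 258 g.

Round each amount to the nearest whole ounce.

The original recipe has 170.25 g of butter, so the scaling factor is 397.25 ÷ 170.25 = 7/3.
peanut butter: 2.5 cup × 7/3 × 258 g/cup ÷ 28.35 g/oz ≈ 53 oz
chocolate chips: 600 g × 7/3 ÷ 28.35 g/oz ≈ 49 oz
bread flour: 150 g × 7/3 ÷ 28.35 g/oz ≈ 12 oz

peanut butter: 53 oz; chocolate chips: 49 oz; bread flour: 12 oz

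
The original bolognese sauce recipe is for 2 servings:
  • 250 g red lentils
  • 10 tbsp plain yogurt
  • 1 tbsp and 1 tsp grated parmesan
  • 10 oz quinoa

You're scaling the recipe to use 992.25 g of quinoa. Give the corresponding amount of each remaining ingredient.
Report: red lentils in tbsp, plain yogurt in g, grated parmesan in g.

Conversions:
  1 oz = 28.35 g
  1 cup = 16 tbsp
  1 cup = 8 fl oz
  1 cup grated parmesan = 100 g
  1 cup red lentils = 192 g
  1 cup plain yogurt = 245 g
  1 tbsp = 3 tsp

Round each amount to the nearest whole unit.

red lentils: 73 tbsp; plain yogurt: 536 g; grated parmesan: 29 g

The original recipe has 283.5 g of quinoa, so the scaling factor is 992.25 ÷ 283.5 = 7/2 = 3.5.
red lentils: 250 g × 7/2 ÷ 192 g/cup × 16 tbsp/cup ≈ 73 tbsp
plain yogurt: 10 tbsp × 7/2 ÷ 16 tbsp/cup × 245 g/cup ≈ 536 g
grated parmesan: (1 tbsp + 1 tsp = 4/3 tbsp) × 7/2 ÷ 16 tbsp/cup × 100 g/cup ≈ 29 g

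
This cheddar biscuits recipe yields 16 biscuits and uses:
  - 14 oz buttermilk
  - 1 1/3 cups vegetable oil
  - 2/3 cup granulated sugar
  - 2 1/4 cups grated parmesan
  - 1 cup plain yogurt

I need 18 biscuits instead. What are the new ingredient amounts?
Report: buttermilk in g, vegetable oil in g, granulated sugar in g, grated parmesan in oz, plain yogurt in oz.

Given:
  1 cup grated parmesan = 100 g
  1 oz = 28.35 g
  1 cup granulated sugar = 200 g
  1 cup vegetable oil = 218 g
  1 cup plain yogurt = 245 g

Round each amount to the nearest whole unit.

Scaling factor: 18/16 = 9/8 = 1.125.
buttermilk: 14 oz × 9/8 × 28.35 g/oz ≈ 447 g
vegetable oil: 4/3 cup × 9/8 × 218 g/cup = 327 g
granulated sugar: 2/3 cup × 9/8 × 200 g/cup = 150 g
grated parmesan: 2.25 cup × 9/8 × 100 g/cup ÷ 28.35 g/oz ≈ 9 oz
plain yogurt: 1 cup × 9/8 × 245 g/cup ÷ 28.35 g/oz ≈ 10 oz

buttermilk: 447 g; vegetable oil: 327 g; granulated sugar: 150 g; grated parmesan: 9 oz; plain yogurt: 10 oz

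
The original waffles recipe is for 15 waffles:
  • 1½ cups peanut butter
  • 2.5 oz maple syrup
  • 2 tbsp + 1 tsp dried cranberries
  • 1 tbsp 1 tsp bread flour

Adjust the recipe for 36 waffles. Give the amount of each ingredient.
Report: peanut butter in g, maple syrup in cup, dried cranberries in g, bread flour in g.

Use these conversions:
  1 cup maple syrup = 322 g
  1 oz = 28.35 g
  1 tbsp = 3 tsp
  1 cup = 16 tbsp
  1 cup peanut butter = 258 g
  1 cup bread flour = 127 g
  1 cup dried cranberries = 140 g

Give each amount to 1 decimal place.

Scaling factor: 36/15 = 12/5 = 2.4.
peanut butter: 1.5 cup × 12/5 × 258 g/cup = 928.8 g
maple syrup: 2.5 oz × 12/5 × 28.35 g/oz ÷ 322 g/cup ≈ 0.5 cup
dried cranberries: (2 tbsp + 1 tsp = 7/3 tbsp) × 12/5 ÷ 16 tbsp/cup × 140 g/cup = 49.0 g
bread flour: (1 tbsp + 1 tsp = 4/3 tbsp) × 12/5 ÷ 16 tbsp/cup × 127 g/cup = 25.4 g

peanut butter: 928.8 g; maple syrup: 0.5 cup; dried cranberries: 49.0 g; bread flour: 25.4 g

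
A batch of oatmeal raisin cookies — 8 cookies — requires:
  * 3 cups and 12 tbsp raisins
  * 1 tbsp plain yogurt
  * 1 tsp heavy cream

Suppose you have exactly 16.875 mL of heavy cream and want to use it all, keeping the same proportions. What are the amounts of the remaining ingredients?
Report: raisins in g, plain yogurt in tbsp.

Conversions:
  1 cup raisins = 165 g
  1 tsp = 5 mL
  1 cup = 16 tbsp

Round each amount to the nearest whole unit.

raisins: 2088 g; plain yogurt: 3 tbsp

The original recipe has 5 mL of heavy cream, so the scaling factor is 16.875 ÷ 5 = 27/8 = 3.375.
raisins: (3 cup + 12 tbsp = 3.75 cup) × 27/8 × 165 g/cup ≈ 2088 g
plain yogurt: 1 tbsp × 27/8 ≈ 3 tbsp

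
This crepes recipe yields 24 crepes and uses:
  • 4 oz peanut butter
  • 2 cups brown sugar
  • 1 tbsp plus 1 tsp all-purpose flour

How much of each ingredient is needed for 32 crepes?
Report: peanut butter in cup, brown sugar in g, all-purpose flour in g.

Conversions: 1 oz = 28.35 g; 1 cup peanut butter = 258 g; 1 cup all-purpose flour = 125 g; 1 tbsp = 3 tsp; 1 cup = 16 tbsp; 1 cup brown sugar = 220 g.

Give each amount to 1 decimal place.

Scaling factor: 32/24 = 4/3.
peanut butter: 4 oz × 4/3 × 28.35 g/oz ÷ 258 g/cup ≈ 0.6 cup
brown sugar: 2 cup × 4/3 × 220 g/cup ≈ 586.7 g
all-purpose flour: (1 tbsp + 1 tsp = 4/3 tbsp) × 4/3 ÷ 16 tbsp/cup × 125 g/cup ≈ 13.9 g

peanut butter: 0.6 cup; brown sugar: 586.7 g; all-purpose flour: 13.9 g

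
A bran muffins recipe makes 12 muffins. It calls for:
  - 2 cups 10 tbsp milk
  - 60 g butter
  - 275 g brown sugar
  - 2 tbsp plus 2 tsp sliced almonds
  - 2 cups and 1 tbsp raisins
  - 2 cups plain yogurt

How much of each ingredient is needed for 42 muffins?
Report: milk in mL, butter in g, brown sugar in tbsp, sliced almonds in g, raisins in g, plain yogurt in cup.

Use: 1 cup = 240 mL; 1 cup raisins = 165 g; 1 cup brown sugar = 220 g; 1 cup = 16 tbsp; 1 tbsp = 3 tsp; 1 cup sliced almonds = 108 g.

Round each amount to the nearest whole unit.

milk: 2205 mL; butter: 210 g; brown sugar: 70 tbsp; sliced almonds: 63 g; raisins: 1191 g; plain yogurt: 7 cup

Scaling factor: 42/12 = 7/2 = 3.5.
milk: (2 cup + 10 tbsp = 2.625 cup) × 7/2 × 240 mL/cup = 2205 mL
butter: 60 g × 7/2 = 210 g
brown sugar: 275 g × 7/2 ÷ 220 g/cup × 16 tbsp/cup = 70 tbsp
sliced almonds: (2 tbsp + 2 tsp = 8/3 tbsp) × 7/2 ÷ 16 tbsp/cup × 108 g/cup = 63 g
raisins: (2 cup + 1 tbsp = 2.0625 cup) × 7/2 × 165 g/cup ≈ 1191 g
plain yogurt: 2 cup × 7/2 = 7 cup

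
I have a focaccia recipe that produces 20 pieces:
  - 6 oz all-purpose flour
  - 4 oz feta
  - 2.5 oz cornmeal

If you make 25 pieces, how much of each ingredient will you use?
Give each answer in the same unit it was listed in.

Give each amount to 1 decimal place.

Scaling factor: 25/20 = 5/4 = 1.25.
all-purpose flour: 6 oz × 5/4 = 7.5 oz
feta: 4 oz × 5/4 = 5.0 oz
cornmeal: 2.5 oz × 5/4 ≈ 3.1 oz

all-purpose flour: 7.5 oz; feta: 5.0 oz; cornmeal: 3.1 oz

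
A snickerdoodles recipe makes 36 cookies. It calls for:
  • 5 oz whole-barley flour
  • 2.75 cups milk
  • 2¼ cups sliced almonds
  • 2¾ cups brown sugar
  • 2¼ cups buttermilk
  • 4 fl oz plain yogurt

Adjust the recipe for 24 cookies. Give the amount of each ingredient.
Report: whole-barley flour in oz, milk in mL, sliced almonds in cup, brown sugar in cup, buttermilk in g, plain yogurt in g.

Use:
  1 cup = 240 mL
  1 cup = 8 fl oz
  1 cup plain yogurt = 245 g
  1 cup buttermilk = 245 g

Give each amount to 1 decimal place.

Scaling factor: 24/36 = 2/3.
whole-barley flour: 5 oz × 2/3 ≈ 3.3 oz
milk: 2.75 cup × 2/3 × 240 mL/cup = 440.0 mL
sliced almonds: 2.25 cup × 2/3 = 1.5 cup
brown sugar: 2.75 cup × 2/3 ≈ 1.8 cup
buttermilk: 2.25 cup × 2/3 × 245 g/cup = 367.5 g
plain yogurt: 4 fl oz × 2/3 ÷ 8 fl oz/cup × 245 g/cup ≈ 81.7 g

whole-barley flour: 3.3 oz; milk: 440.0 mL; sliced almonds: 1.5 cup; brown sugar: 1.8 cup; buttermilk: 367.5 g; plain yogurt: 81.7 g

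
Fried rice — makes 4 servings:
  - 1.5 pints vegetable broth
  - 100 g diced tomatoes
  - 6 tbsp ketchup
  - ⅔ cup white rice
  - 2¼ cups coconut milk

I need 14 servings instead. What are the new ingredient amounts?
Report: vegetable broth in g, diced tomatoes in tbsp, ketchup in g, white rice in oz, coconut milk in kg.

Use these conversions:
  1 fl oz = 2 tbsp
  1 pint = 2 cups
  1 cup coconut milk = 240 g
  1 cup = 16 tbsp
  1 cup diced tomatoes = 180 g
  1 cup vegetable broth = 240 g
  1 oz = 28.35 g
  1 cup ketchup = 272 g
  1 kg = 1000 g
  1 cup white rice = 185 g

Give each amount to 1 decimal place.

vegetable broth: 2520.0 g; diced tomatoes: 31.1 tbsp; ketchup: 357.0 g; white rice: 15.2 oz; coconut milk: 1.9 kg

Scaling factor: 14/4 = 7/2 = 3.5.
vegetable broth: 1.5 pint × 7/2 × 2 cup/pint × 240 g/cup = 2520.0 g
diced tomatoes: 100 g × 7/2 ÷ 180 g/cup × 16 tbsp/cup ≈ 31.1 tbsp
ketchup: 6 tbsp × 7/2 ÷ 16 tbsp/cup × 272 g/cup = 357.0 g
white rice: 2/3 cup × 7/2 × 185 g/cup ÷ 28.35 g/oz ≈ 15.2 oz
coconut milk: 2.25 cup × 7/2 × 240 g/cup ÷ 1000 g/kg ≈ 1.9 kg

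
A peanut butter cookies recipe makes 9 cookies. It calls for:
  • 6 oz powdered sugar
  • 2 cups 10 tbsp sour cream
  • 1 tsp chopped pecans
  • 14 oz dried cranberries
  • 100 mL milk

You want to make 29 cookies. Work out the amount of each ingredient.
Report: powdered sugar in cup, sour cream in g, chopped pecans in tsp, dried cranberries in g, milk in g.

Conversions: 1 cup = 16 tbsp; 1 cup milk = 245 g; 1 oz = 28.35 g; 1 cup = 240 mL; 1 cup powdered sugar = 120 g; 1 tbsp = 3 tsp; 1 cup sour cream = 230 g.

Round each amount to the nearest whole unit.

Scaling factor: 29/9.
powdered sugar: 6 oz × 29/9 × 28.35 g/oz ÷ 120 g/cup ≈ 5 cup
sour cream: (2 cup + 10 tbsp = 2.625 cup) × 29/9 × 230 g/cup ≈ 1945 g
chopped pecans: 1 tsp × 29/9 ≈ 3 tsp
dried cranberries: 14 oz × 29/9 × 28.35 g/oz ≈ 1279 g
milk: 100 mL × 29/9 ÷ 240 mL/cup × 245 g/cup ≈ 329 g

powdered sugar: 5 cup; sour cream: 1945 g; chopped pecans: 3 tsp; dried cranberries: 1279 g; milk: 329 g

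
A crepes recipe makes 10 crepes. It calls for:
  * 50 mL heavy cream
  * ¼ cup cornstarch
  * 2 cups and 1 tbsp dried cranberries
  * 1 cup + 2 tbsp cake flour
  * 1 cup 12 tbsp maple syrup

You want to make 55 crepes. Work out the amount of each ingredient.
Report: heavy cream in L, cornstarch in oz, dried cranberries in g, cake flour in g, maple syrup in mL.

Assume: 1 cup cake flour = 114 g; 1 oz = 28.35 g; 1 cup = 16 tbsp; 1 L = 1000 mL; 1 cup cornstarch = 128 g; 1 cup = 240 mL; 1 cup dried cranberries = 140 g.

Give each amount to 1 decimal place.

Scaling factor: 55/10 = 11/2 = 5.5.
heavy cream: 50 mL × 11/2 ÷ 1000 mL/L ≈ 0.3 L
cornstarch: 0.25 cup × 11/2 × 128 g/cup ÷ 28.35 g/oz ≈ 6.2 oz
dried cranberries: (2 cup + 1 tbsp = 2.0625 cup) × 11/2 × 140 g/cup ≈ 1588.1 g
cake flour: (1 cup + 2 tbsp = 1.125 cup) × 11/2 × 114 g/cup ≈ 705.4 g
maple syrup: (1 cup + 12 tbsp = 1.75 cup) × 11/2 × 240 mL/cup = 2310.0 mL

heavy cream: 0.3 L; cornstarch: 6.2 oz; dried cranberries: 1588.1 g; cake flour: 705.4 g; maple syrup: 2310.0 mL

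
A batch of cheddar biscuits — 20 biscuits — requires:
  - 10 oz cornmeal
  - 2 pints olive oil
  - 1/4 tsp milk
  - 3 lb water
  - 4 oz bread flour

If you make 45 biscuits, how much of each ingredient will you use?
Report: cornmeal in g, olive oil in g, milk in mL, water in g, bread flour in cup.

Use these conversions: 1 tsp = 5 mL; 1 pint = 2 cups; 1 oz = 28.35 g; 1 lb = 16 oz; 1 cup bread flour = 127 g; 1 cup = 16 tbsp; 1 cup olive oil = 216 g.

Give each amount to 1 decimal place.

cornmeal: 637.9 g; olive oil: 1944.0 g; milk: 2.8 mL; water: 3061.8 g; bread flour: 2.0 cup

Scaling factor: 45/20 = 9/4 = 2.25.
cornmeal: 10 oz × 9/4 × 28.35 g/oz ≈ 637.9 g
olive oil: 2 pint × 9/4 × 2 cup/pint × 216 g/cup = 1944.0 g
milk: 0.25 tsp × 9/4 × 5 mL/tsp ≈ 2.8 mL
water: 3 lb × 9/4 × 16 oz/lb × 28.35 g/oz = 3061.8 g
bread flour: 4 oz × 9/4 × 28.35 g/oz ÷ 127 g/cup ≈ 2.0 cup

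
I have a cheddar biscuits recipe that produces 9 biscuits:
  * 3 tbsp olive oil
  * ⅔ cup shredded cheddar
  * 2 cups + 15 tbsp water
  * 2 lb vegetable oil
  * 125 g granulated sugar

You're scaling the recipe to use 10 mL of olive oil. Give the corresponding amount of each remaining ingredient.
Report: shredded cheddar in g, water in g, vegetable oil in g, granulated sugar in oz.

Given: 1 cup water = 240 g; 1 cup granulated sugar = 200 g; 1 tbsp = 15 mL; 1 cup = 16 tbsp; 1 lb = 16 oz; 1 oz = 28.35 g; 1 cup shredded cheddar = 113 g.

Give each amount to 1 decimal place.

The original recipe has 45 mL of olive oil, so the scaling factor is 10 ÷ 45 = 2/9.
shredded cheddar: 2/3 cup × 2/9 × 113 g/cup ≈ 16.7 g
water: (2 cup + 15 tbsp = 2.9375 cup) × 2/9 × 240 g/cup ≈ 156.7 g
vegetable oil: 2 lb × 2/9 × 16 oz/lb × 28.35 g/oz = 201.6 g
granulated sugar: 125 g × 2/9 ÷ 28.35 g/oz ≈ 1.0 oz

shredded cheddar: 16.7 g; water: 156.7 g; vegetable oil: 201.6 g; granulated sugar: 1.0 oz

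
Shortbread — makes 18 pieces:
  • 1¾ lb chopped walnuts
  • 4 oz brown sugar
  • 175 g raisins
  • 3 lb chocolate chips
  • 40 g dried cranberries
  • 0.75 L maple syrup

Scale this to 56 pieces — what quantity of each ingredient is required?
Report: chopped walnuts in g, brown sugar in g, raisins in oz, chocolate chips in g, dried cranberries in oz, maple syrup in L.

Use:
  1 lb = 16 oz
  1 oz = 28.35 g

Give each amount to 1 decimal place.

chopped walnuts: 2469.6 g; brown sugar: 352.8 g; raisins: 19.2 oz; chocolate chips: 4233.6 g; dried cranberries: 4.4 oz; maple syrup: 2.3 L

Scaling factor: 56/18 = 28/9.
chopped walnuts: 1.75 lb × 28/9 × 16 oz/lb × 28.35 g/oz = 2469.6 g
brown sugar: 4 oz × 28/9 × 28.35 g/oz = 352.8 g
raisins: 175 g × 28/9 ÷ 28.35 g/oz ≈ 19.2 oz
chocolate chips: 3 lb × 28/9 × 16 oz/lb × 28.35 g/oz = 4233.6 g
dried cranberries: 40 g × 28/9 ÷ 28.35 g/oz ≈ 4.4 oz
maple syrup: 0.75 L × 28/9 ≈ 2.3 L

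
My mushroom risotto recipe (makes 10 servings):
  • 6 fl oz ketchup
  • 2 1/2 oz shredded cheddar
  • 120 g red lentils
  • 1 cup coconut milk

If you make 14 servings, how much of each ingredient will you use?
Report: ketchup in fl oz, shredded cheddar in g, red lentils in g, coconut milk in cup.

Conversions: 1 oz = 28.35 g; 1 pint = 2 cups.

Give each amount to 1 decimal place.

ketchup: 8.4 fl oz; shredded cheddar: 99.2 g; red lentils: 168.0 g; coconut milk: 1.4 cup

Scaling factor: 14/10 = 7/5 = 1.4.
ketchup: 6 fl oz × 7/5 = 8.4 fl oz
shredded cheddar: 2.5 oz × 7/5 × 28.35 g/oz ≈ 99.2 g
red lentils: 120 g × 7/5 = 168.0 g
coconut milk: 1 cup × 7/5 = 1.4 cup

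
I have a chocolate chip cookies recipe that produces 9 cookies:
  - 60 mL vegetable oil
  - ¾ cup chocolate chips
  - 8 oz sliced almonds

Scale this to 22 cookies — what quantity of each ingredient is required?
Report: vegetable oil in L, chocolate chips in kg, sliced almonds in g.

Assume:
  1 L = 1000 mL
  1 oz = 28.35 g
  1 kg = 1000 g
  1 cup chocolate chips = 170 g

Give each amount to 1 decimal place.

vegetable oil: 0.1 L; chocolate chips: 0.3 kg; sliced almonds: 554.4 g

Scaling factor: 22/9.
vegetable oil: 60 mL × 22/9 ÷ 1000 mL/L ≈ 0.1 L
chocolate chips: 0.75 cup × 22/9 × 170 g/cup ÷ 1000 g/kg ≈ 0.3 kg
sliced almonds: 8 oz × 22/9 × 28.35 g/oz = 554.4 g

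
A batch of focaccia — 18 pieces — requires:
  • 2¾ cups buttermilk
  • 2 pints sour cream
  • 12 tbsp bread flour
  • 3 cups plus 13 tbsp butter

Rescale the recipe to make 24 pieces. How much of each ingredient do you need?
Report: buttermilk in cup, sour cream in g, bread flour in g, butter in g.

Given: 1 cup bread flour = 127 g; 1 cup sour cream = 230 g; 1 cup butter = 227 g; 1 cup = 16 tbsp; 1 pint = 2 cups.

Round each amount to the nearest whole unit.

Scaling factor: 24/18 = 4/3.
buttermilk: 2.75 cup × 4/3 ≈ 4 cup
sour cream: 2 pint × 4/3 × 2 cup/pint × 230 g/cup ≈ 1227 g
bread flour: 12 tbsp × 4/3 ÷ 16 tbsp/cup × 127 g/cup = 127 g
butter: (3 cup + 13 tbsp = 3.8125 cup) × 4/3 × 227 g/cup ≈ 1154 g

buttermilk: 4 cup; sour cream: 1227 g; bread flour: 127 g; butter: 1154 g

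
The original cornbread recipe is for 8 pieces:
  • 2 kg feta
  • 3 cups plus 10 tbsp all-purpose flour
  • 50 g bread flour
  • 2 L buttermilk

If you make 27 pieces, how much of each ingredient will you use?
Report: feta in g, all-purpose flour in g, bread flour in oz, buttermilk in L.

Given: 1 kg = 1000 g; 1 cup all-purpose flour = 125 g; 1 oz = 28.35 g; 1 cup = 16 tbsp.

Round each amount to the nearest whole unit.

feta: 6750 g; all-purpose flour: 1529 g; bread flour: 6 oz; buttermilk: 7 L

Scaling factor: 27/8 = 3.375.
feta: 2 kg × 27/8 × 1000 g/kg = 6750 g
all-purpose flour: (3 cup + 10 tbsp = 3.625 cup) × 27/8 × 125 g/cup ≈ 1529 g
bread flour: 50 g × 27/8 ÷ 28.35 g/oz ≈ 6 oz
buttermilk: 2 L × 27/8 ≈ 7 L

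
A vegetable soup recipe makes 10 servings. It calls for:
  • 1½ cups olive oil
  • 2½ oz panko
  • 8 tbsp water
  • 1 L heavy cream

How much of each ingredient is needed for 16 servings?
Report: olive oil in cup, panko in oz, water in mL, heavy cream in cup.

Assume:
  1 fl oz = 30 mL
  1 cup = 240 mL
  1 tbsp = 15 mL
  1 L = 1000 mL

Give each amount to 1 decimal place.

olive oil: 2.4 cup; panko: 4.0 oz; water: 192.0 mL; heavy cream: 6.7 cup

Scaling factor: 16/10 = 8/5 = 1.6.
olive oil: 1.5 cup × 8/5 = 2.4 cup
panko: 2.5 oz × 8/5 = 4.0 oz
water: 8 tbsp × 8/5 × 15 mL/tbsp = 192.0 mL
heavy cream: 1 L × 8/5 × 1000 mL/L ÷ 240 mL/cup ≈ 6.7 cup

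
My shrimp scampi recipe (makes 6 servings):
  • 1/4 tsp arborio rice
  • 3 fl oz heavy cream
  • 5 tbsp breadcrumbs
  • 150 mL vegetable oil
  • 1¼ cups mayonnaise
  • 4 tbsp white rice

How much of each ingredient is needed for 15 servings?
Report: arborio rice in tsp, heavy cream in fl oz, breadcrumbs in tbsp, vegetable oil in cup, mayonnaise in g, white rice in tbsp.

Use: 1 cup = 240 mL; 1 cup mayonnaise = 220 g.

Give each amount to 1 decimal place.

arborio rice: 0.6 tsp; heavy cream: 7.5 fl oz; breadcrumbs: 12.5 tbsp; vegetable oil: 1.6 cup; mayonnaise: 687.5 g; white rice: 10.0 tbsp

Scaling factor: 15/6 = 5/2 = 2.5.
arborio rice: 0.25 tsp × 5/2 ≈ 0.6 tsp
heavy cream: 3 fl oz × 5/2 = 7.5 fl oz
breadcrumbs: 5 tbsp × 5/2 = 12.5 tbsp
vegetable oil: 150 mL × 5/2 ÷ 240 mL/cup ≈ 1.6 cup
mayonnaise: 1.25 cup × 5/2 × 220 g/cup = 687.5 g
white rice: 4 tbsp × 5/2 = 10.0 tbsp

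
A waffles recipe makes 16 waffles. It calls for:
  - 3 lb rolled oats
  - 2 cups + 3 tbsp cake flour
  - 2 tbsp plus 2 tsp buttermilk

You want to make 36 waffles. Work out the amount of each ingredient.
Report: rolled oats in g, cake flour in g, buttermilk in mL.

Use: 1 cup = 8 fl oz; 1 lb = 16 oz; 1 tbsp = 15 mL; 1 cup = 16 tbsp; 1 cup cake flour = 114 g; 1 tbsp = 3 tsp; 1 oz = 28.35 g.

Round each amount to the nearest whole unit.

rolled oats: 3062 g; cake flour: 561 g; buttermilk: 90 mL

Scaling factor: 36/16 = 9/4 = 2.25.
rolled oats: 3 lb × 9/4 × 16 oz/lb × 28.35 g/oz ≈ 3062 g
cake flour: (2 cup + 3 tbsp = 2.1875 cup) × 9/4 × 114 g/cup ≈ 561 g
buttermilk: (2 tbsp + 2 tsp = 8/3 tbsp) × 9/4 × 15 mL/tbsp = 90 mL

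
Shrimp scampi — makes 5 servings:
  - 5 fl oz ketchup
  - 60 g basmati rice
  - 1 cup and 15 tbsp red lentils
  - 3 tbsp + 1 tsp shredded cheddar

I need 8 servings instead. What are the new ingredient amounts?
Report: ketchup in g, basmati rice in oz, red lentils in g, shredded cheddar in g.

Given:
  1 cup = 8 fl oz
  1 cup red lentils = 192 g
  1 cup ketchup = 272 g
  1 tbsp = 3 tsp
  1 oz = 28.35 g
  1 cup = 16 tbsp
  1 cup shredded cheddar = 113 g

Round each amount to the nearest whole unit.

Scaling factor: 8/5 = 1.6.
ketchup: 5 fl oz × 8/5 ÷ 8 fl oz/cup × 272 g/cup = 272 g
basmati rice: 60 g × 8/5 ÷ 28.35 g/oz ≈ 3 oz
red lentils: (1 cup + 15 tbsp = 1.9375 cup) × 8/5 × 192 g/cup ≈ 595 g
shredded cheddar: (3 tbsp + 1 tsp = 10/3 tbsp) × 8/5 ÷ 16 tbsp/cup × 113 g/cup ≈ 38 g

ketchup: 272 g; basmati rice: 3 oz; red lentils: 595 g; shredded cheddar: 38 g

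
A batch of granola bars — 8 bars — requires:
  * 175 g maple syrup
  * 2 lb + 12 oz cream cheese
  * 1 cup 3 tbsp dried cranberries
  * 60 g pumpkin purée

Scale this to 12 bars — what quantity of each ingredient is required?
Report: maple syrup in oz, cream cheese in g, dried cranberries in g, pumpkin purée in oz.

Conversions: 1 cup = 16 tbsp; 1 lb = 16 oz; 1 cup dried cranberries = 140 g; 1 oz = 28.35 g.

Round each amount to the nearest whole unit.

maple syrup: 9 oz; cream cheese: 1871 g; dried cranberries: 249 g; pumpkin purée: 3 oz

Scaling factor: 12/8 = 3/2 = 1.5.
maple syrup: 175 g × 3/2 ÷ 28.35 g/oz ≈ 9 oz
cream cheese: (2 lb + 12 oz = 2.75 lb) × 3/2 × 16 oz/lb × 28.35 g/oz ≈ 1871 g
dried cranberries: (1 cup + 3 tbsp = 1.1875 cup) × 3/2 × 140 g/cup ≈ 249 g
pumpkin purée: 60 g × 3/2 ÷ 28.35 g/oz ≈ 3 oz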